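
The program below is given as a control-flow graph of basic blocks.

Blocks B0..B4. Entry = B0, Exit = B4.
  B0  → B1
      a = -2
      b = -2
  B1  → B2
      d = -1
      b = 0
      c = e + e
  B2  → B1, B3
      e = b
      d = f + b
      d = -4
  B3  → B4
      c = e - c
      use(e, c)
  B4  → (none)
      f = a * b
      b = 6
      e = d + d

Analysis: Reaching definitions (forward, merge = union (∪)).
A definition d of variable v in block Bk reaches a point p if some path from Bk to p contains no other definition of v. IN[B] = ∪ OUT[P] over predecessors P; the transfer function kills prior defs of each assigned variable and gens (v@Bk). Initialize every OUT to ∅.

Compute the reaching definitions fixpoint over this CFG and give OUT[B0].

Per-block solution:
  B0: | IN={} | OUT={a@B0, b@B0}
  B1: | IN={a@B0, b@B0, b@B1, c@B1, d@B2, e@B2} | OUT={a@B0, b@B1, c@B1, d@B1, e@B2}
  B2: | IN={a@B0, b@B1, c@B1, d@B1, e@B2} | OUT={a@B0, b@B1, c@B1, d@B2, e@B2}
  B3: | IN={a@B0, b@B1, c@B1, d@B2, e@B2} | OUT={a@B0, b@B1, c@B3, d@B2, e@B2}
  B4: | IN={a@B0, b@B1, c@B3, d@B2, e@B2} | OUT={a@B0, b@B4, c@B3, d@B2, e@B4, f@B4}

B0 is the boundary node: IN[B0] = {}
Applying B0's transfer function to that IN value gives OUT[B0] (row B0 above).

Answer: {a@B0, b@B0}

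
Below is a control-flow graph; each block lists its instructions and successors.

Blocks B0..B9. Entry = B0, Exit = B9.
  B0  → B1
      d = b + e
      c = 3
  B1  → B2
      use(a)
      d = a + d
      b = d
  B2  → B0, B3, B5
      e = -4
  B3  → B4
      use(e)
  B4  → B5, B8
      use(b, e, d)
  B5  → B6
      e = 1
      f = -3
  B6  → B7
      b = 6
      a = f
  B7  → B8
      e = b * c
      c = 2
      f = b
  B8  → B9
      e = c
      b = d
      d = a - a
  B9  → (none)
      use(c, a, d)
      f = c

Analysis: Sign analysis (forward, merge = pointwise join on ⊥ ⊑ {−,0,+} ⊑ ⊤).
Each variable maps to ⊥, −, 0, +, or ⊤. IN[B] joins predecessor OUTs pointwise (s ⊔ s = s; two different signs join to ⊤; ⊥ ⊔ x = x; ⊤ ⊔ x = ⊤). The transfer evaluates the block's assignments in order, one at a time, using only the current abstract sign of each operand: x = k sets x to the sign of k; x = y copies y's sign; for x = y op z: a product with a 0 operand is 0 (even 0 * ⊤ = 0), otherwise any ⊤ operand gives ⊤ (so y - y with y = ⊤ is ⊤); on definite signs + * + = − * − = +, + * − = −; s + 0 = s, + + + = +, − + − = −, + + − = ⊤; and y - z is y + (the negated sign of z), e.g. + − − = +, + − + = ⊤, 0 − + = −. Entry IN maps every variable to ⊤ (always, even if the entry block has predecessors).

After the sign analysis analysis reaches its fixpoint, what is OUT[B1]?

Fixpoint table:
  B0:  IN=(all ⊤)  OUT={c:+; rest ⊤}
  B1:  IN={c:+; rest ⊤}  OUT={c:+; rest ⊤}
  B2:  IN={c:+; rest ⊤}  OUT={c:+, e:-; rest ⊤}
  B3:  IN={c:+, e:-; rest ⊤}  OUT={c:+, e:-; rest ⊤}
  B4:  IN={c:+, e:-; rest ⊤}  OUT={c:+, e:-; rest ⊤}
  B5:  IN={c:+, e:-; rest ⊤}  OUT={c:+, e:+, f:-; rest ⊤}
  B6:  IN={c:+, e:+, f:-; rest ⊤}  OUT={a:-, b:+, c:+, e:+, f:-; rest ⊤}
  B7:  IN={a:-, b:+, c:+, e:+, f:-; rest ⊤}  OUT={a:-, b:+, c:+, e:+, f:+; rest ⊤}
  B8:  IN={c:+; rest ⊤}  OUT={c:+, e:+; rest ⊤}
  B9:  IN={c:+, e:+; rest ⊤}  OUT={c:+, e:+, f:+; rest ⊤}

Merge at B1: IN[B1] = OUT[B0] = {a: ⊤, b: ⊤, c: +, d: ⊤, e: ⊤, f: ⊤}
Applying B1's transfer function to that IN value gives OUT[B1] (row B1 above).

Answer: {a: ⊤, b: ⊤, c: +, d: ⊤, e: ⊤, f: ⊤}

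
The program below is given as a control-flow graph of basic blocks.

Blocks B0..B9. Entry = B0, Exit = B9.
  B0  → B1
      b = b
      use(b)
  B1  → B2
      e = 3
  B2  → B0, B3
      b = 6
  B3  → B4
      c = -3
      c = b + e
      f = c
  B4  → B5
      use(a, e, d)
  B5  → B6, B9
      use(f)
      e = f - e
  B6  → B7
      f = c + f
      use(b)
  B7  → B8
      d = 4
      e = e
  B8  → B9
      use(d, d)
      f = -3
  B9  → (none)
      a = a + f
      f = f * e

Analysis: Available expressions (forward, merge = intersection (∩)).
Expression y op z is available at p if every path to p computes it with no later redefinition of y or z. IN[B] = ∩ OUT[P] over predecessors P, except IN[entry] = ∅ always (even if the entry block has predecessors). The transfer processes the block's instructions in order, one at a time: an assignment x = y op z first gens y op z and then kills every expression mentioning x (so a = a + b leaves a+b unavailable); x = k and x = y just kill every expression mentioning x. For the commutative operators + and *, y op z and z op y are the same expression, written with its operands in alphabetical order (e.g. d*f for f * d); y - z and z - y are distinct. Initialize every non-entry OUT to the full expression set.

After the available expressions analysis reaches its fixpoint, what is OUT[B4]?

Answer: {b+e}

Derivation:
Converged values:
  B0: | IN={} | OUT={}
  B1: | IN={} | OUT={}
  B2: | IN={} | OUT={}
  B3: | IN={} | OUT={b+e}
  B4: | IN={b+e} | OUT={b+e}
  B5: | IN={b+e} | OUT={}
  B6: | IN={} | OUT={}
  B7: | IN={} | OUT={}
  B8: | IN={} | OUT={}
  B9: | IN={} | OUT={}

Merge at B4: IN[B4] = OUT[B3] = {b+e}
Applying B4's transfer function to that IN value gives OUT[B4] (row B4 above).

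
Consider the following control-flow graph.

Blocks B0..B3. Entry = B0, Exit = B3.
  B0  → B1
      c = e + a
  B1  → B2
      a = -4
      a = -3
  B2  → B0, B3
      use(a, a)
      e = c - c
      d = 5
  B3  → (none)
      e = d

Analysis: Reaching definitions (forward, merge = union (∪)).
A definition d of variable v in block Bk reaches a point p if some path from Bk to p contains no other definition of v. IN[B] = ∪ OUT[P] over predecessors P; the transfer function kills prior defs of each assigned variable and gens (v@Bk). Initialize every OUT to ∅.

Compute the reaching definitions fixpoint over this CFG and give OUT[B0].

Converged values:
  B0: | IN={a@B1, c@B0, d@B2, e@B2} | OUT={a@B1, c@B0, d@B2, e@B2}
  B1: | IN={a@B1, c@B0, d@B2, e@B2} | OUT={a@B1, c@B0, d@B2, e@B2}
  B2: | IN={a@B1, c@B0, d@B2, e@B2} | OUT={a@B1, c@B0, d@B2, e@B2}
  B3: | IN={a@B1, c@B0, d@B2, e@B2} | OUT={a@B1, c@B0, d@B2, e@B3}

Merge at B0 (entry node, so the boundary value {} is joined with the incoming edge(s)): IN[B0] = {} ⊔ OUT[B2] = {a@B1, c@B0, d@B2, e@B2}
Applying B0's transfer function to that IN value gives OUT[B0] (row B0 above).

Answer: {a@B1, c@B0, d@B2, e@B2}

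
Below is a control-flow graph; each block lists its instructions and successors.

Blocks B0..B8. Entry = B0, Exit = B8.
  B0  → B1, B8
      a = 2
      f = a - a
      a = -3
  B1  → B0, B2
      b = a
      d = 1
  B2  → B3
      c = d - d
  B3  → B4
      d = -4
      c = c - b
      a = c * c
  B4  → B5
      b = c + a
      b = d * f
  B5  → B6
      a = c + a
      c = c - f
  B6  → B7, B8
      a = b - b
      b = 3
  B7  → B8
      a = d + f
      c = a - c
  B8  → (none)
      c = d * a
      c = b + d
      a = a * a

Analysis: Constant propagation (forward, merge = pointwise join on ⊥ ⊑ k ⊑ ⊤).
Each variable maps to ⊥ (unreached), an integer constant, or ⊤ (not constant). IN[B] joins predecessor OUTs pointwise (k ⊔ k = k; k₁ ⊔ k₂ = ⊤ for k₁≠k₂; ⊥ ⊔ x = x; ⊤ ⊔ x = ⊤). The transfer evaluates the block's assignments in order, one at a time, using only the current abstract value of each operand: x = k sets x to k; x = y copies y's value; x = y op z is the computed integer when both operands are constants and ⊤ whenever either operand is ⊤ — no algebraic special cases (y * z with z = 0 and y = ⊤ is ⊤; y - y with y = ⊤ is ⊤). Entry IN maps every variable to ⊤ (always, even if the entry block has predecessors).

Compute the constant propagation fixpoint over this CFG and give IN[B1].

Answer: {a: -3, b: ⊤, c: ⊤, d: ⊤, e: ⊤, f: 0}

Trace:
Converged values:
  B0:   IN=(all ⊤)   OUT={a:-3, f:0; rest ⊤}
  B1:   IN={a:-3, f:0; rest ⊤}   OUT={a:-3, b:-3, d:1, f:0; rest ⊤}
  B2:   IN={a:-3, b:-3, d:1, f:0; rest ⊤}   OUT={a:-3, b:-3, c:0, d:1, f:0; rest ⊤}
  B3:   IN={a:-3, b:-3, c:0, d:1, f:0; rest ⊤}   OUT={a:9, b:-3, c:3, d:-4, f:0; rest ⊤}
  B4:   IN={a:9, b:-3, c:3, d:-4, f:0; rest ⊤}   OUT={a:9, b:0, c:3, d:-4, f:0; rest ⊤}
  B5:   IN={a:9, b:0, c:3, d:-4, f:0; rest ⊤}   OUT={a:12, b:0, c:3, d:-4, f:0; rest ⊤}
  B6:   IN={a:12, b:0, c:3, d:-4, f:0; rest ⊤}   OUT={a:0, b:3, c:3, d:-4, f:0; rest ⊤}
  B7:   IN={a:0, b:3, c:3, d:-4, f:0; rest ⊤}   OUT={a:-4, b:3, c:-7, d:-4, f:0; rest ⊤}
  B8:   IN={f:0; rest ⊤}   OUT={f:0; rest ⊤}

Merge at B1: IN[B1] = OUT[B0] = {a: -3, b: ⊤, c: ⊤, d: ⊤, e: ⊤, f: 0}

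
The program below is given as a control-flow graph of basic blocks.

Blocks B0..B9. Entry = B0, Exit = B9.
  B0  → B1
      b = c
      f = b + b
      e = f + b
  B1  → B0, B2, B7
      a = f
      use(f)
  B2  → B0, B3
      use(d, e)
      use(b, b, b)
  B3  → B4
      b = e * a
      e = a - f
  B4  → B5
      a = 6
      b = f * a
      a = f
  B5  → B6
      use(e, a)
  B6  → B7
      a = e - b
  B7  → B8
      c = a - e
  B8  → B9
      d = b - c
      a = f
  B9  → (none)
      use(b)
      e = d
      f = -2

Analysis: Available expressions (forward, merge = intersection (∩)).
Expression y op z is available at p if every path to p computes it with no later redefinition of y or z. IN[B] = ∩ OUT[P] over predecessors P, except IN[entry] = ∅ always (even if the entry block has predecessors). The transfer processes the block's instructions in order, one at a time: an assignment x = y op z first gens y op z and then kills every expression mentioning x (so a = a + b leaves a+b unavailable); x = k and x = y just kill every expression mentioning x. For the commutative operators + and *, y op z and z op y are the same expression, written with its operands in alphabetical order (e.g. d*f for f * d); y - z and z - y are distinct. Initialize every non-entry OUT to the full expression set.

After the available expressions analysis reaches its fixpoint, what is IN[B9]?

Answer: {b-c}

Working:
Converged values:
  B0:   IN={}   OUT={b+b, b+f}
  B1:   IN={b+b, b+f}   OUT={b+b, b+f}
  B2:   IN={b+b, b+f}   OUT={b+b, b+f}
  B3:   IN={b+b, b+f}   OUT={a-f}
  B4:   IN={a-f}   OUT={}
  B5:   IN={}   OUT={}
  B6:   IN={}   OUT={e-b}
  B7:   IN={}   OUT={a-e}
  B8:   IN={a-e}   OUT={b-c}
  B9:   IN={b-c}   OUT={b-c}

Merge at B9: IN[B9] = OUT[B8] = {b-c}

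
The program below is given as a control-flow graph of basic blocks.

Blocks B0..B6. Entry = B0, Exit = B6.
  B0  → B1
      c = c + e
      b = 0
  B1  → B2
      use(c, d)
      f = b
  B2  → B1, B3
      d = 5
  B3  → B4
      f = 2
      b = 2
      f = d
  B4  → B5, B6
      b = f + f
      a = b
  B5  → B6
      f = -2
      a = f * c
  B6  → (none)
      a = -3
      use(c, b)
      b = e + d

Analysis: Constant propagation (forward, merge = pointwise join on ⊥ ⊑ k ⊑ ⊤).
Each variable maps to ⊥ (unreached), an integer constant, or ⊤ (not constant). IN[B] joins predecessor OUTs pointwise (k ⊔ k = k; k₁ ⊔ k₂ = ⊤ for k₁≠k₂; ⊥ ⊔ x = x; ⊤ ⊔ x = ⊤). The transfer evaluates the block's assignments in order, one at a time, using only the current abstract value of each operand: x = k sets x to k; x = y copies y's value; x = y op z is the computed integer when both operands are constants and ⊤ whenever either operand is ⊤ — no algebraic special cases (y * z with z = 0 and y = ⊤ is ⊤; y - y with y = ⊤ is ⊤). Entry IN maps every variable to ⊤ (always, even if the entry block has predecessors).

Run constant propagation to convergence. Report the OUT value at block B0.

Fixpoint table:
  B0:  IN=(all ⊤)  OUT={b:0; rest ⊤}
  B1:  IN={b:0; rest ⊤}  OUT={b:0, f:0; rest ⊤}
  B2:  IN={b:0, f:0; rest ⊤}  OUT={b:0, d:5, f:0; rest ⊤}
  B3:  IN={b:0, d:5, f:0; rest ⊤}  OUT={b:2, d:5, f:5; rest ⊤}
  B4:  IN={b:2, d:5, f:5; rest ⊤}  OUT={a:10, b:10, d:5, f:5; rest ⊤}
  B5:  IN={a:10, b:10, d:5, f:5; rest ⊤}  OUT={b:10, d:5, f:-2; rest ⊤}
  B6:  IN={b:10, d:5; rest ⊤}  OUT={a:-3, d:5; rest ⊤}

B0 is the boundary node: IN[B0] = {a: ⊤, b: ⊤, c: ⊤, d: ⊤, e: ⊤, f: ⊤}
Applying B0's transfer function to that IN value gives OUT[B0] (row B0 above).

Answer: {a: ⊤, b: 0, c: ⊤, d: ⊤, e: ⊤, f: ⊤}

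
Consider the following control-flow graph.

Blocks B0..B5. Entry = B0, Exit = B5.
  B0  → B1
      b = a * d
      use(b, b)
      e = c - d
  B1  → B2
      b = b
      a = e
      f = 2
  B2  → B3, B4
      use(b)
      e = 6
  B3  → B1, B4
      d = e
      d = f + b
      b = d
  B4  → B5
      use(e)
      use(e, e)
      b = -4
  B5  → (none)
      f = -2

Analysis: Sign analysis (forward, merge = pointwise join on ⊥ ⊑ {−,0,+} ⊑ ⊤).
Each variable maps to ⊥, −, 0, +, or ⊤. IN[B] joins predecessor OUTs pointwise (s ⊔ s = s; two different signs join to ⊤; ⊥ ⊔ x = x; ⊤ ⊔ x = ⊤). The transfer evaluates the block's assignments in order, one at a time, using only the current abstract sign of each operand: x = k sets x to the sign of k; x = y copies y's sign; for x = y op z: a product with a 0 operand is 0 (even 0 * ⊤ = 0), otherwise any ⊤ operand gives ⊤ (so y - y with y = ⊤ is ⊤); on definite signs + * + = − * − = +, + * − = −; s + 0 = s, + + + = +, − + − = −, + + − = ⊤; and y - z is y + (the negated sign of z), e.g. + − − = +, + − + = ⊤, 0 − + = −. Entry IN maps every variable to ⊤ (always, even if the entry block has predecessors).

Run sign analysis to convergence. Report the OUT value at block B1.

Per-block solution:
  B0:  IN=(all ⊤)  OUT=(all ⊤)
  B1:  IN=(all ⊤)  OUT={f:+; rest ⊤}
  B2:  IN={f:+; rest ⊤}  OUT={e:+, f:+; rest ⊤}
  B3:  IN={e:+, f:+; rest ⊤}  OUT={e:+, f:+; rest ⊤}
  B4:  IN={e:+, f:+; rest ⊤}  OUT={b:-, e:+, f:+; rest ⊤}
  B5:  IN={b:-, e:+, f:+; rest ⊤}  OUT={b:-, e:+, f:-; rest ⊤}

Merge at B1: IN[B1] = OUT[B0] ⊔ OUT[B3] = {a: ⊤, b: ⊤, c: ⊤, d: ⊤, e: ⊤, f: ⊤}
Applying B1's transfer function to that IN value gives OUT[B1] (row B1 above).

Answer: {a: ⊤, b: ⊤, c: ⊤, d: ⊤, e: ⊤, f: +}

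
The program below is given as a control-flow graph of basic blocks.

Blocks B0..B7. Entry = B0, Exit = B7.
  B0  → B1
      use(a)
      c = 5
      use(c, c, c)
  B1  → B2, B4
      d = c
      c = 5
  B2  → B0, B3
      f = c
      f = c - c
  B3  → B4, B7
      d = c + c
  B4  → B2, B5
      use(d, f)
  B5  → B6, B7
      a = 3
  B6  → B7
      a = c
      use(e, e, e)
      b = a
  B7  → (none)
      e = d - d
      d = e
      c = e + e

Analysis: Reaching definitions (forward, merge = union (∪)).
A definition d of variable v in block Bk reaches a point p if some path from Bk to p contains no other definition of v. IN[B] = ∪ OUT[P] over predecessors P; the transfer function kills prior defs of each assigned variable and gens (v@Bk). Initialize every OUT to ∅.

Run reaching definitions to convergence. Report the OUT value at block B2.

Fixpoint table:
  B0:  IN={c@B1, d@B1, d@B3, f@B2}  OUT={c@B0, d@B1, d@B3, f@B2}
  B1:  IN={c@B0, d@B1, d@B3, f@B2}  OUT={c@B1, d@B1, f@B2}
  B2:  IN={c@B1, d@B1, d@B3, f@B2}  OUT={c@B1, d@B1, d@B3, f@B2}
  B3:  IN={c@B1, d@B1, d@B3, f@B2}  OUT={c@B1, d@B3, f@B2}
  B4:  IN={c@B1, d@B1, d@B3, f@B2}  OUT={c@B1, d@B1, d@B3, f@B2}
  B5:  IN={c@B1, d@B1, d@B3, f@B2}  OUT={a@B5, c@B1, d@B1, d@B3, f@B2}
  B6:  IN={a@B5, c@B1, d@B1, d@B3, f@B2}  OUT={a@B6, b@B6, c@B1, d@B1, d@B3, f@B2}
  B7:  IN={a@B5, a@B6, b@B6, c@B1, d@B1, d@B3, f@B2}  OUT={a@B5, a@B6, b@B6, c@B7, d@B7, e@B7, f@B2}

Merge at B2: IN[B2] = OUT[B1] ⊔ OUT[B4] = {c@B1, d@B1, d@B3, f@B2}
Applying B2's transfer function to that IN value gives OUT[B2] (row B2 above).

Answer: {c@B1, d@B1, d@B3, f@B2}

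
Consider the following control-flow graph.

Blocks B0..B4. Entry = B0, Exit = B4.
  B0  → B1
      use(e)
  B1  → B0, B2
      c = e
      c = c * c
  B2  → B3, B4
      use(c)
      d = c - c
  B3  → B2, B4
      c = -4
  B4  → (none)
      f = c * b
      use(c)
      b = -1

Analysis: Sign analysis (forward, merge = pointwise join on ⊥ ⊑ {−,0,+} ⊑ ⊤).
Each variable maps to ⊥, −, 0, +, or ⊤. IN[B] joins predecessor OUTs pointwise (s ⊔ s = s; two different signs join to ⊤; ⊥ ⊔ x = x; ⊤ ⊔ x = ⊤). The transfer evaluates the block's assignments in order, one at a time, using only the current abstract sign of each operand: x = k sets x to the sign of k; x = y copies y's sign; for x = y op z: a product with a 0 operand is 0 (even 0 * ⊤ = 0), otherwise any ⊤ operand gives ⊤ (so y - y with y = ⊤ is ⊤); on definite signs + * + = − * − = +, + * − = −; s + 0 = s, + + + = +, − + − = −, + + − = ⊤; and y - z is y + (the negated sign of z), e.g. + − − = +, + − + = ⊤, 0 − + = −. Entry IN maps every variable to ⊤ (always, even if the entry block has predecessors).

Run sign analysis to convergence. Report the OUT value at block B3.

Answer: {a: ⊤, b: ⊤, c: -, d: ⊤, e: ⊤, f: ⊤}

Working:
Fixpoint table:
  B0:  IN=(all ⊤)  OUT=(all ⊤)
  B1:  IN=(all ⊤)  OUT=(all ⊤)
  B2:  IN=(all ⊤)  OUT=(all ⊤)
  B3:  IN=(all ⊤)  OUT={c:-; rest ⊤}
  B4:  IN=(all ⊤)  OUT={b:-; rest ⊤}

Merge at B3: IN[B3] = OUT[B2] = {a: ⊤, b: ⊤, c: ⊤, d: ⊤, e: ⊤, f: ⊤}
Applying B3's transfer function to that IN value gives OUT[B3] (row B3 above).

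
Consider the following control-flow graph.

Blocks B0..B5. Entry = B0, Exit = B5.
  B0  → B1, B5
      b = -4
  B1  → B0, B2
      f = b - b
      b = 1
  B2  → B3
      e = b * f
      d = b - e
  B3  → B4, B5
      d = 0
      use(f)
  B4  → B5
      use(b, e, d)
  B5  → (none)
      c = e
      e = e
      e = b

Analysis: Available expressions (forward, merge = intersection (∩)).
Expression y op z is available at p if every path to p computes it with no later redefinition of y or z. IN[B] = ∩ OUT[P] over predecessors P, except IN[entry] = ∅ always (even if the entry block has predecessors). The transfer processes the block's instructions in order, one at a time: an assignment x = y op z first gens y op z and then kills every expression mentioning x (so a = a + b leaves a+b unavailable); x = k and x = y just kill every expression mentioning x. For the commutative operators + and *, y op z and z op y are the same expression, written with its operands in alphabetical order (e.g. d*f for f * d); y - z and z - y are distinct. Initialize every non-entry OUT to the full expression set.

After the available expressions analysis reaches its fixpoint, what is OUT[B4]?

Fixpoint table:
  B0:   IN={}   OUT={}
  B1:   IN={}   OUT={}
  B2:   IN={}   OUT={b*f, b-e}
  B3:   IN={b*f, b-e}   OUT={b*f, b-e}
  B4:   IN={b*f, b-e}   OUT={b*f, b-e}
  B5:   IN={}   OUT={}

Merge at B4: IN[B4] = OUT[B3] = {b*f, b-e}
Applying B4's transfer function to that IN value gives OUT[B4] (row B4 above).

Answer: {b*f, b-e}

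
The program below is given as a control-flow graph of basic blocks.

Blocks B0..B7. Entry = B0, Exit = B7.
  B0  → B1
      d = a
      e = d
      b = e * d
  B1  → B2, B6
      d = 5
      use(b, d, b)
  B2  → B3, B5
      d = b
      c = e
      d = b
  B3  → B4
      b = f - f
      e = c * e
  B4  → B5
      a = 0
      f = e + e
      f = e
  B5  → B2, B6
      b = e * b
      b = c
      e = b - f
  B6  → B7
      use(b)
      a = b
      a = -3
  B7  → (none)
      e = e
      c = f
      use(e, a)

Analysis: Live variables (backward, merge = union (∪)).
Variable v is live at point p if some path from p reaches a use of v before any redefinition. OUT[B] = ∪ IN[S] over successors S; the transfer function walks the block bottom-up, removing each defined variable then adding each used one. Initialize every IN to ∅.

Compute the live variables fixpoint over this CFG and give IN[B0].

Converged values:
  B0:   IN={a, f}   OUT={b, e, f}
  B1:   IN={b, e, f}   OUT={b, e, f}
  B2:   IN={b, e, f}   OUT={b, c, e, f}
  B3:   IN={c, e, f}   OUT={b, c, e}
  B4:   IN={b, c, e}   OUT={b, c, e, f}
  B5:   IN={b, c, e, f}   OUT={b, e, f}
  B6:   IN={b, e, f}   OUT={a, e, f}
  B7:   IN={a, e, f}   OUT={}

Merge at B0: OUT[B0] = IN[B1] = {b, e, f}
Applying B0's transfer function to that OUT value gives IN[B0] (row B0 above).

Answer: {a, f}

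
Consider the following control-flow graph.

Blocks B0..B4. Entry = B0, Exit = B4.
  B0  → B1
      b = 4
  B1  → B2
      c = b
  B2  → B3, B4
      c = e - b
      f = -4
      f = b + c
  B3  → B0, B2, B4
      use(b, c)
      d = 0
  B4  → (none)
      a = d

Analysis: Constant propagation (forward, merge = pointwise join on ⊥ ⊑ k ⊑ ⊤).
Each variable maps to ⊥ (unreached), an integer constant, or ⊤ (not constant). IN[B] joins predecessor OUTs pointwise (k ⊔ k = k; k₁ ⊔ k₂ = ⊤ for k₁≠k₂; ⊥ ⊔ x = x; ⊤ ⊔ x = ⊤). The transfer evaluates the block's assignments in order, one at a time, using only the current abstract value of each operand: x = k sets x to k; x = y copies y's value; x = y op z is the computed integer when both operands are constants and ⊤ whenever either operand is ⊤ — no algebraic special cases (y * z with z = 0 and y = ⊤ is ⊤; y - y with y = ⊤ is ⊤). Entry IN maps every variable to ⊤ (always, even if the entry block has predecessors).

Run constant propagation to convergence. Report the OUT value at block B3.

Answer: {a: ⊤, b: 4, c: ⊤, d: 0, e: ⊤, f: ⊤}

Trace:
Converged values:
  B0:  IN=(all ⊤)  OUT={b:4; rest ⊤}
  B1:  IN={b:4; rest ⊤}  OUT={b:4, c:4; rest ⊤}
  B2:  IN={b:4; rest ⊤}  OUT={b:4; rest ⊤}
  B3:  IN={b:4; rest ⊤}  OUT={b:4, d:0; rest ⊤}
  B4:  IN={b:4; rest ⊤}  OUT={b:4; rest ⊤}

Merge at B3: IN[B3] = OUT[B2] = {a: ⊤, b: 4, c: ⊤, d: ⊤, e: ⊤, f: ⊤}
Applying B3's transfer function to that IN value gives OUT[B3] (row B3 above).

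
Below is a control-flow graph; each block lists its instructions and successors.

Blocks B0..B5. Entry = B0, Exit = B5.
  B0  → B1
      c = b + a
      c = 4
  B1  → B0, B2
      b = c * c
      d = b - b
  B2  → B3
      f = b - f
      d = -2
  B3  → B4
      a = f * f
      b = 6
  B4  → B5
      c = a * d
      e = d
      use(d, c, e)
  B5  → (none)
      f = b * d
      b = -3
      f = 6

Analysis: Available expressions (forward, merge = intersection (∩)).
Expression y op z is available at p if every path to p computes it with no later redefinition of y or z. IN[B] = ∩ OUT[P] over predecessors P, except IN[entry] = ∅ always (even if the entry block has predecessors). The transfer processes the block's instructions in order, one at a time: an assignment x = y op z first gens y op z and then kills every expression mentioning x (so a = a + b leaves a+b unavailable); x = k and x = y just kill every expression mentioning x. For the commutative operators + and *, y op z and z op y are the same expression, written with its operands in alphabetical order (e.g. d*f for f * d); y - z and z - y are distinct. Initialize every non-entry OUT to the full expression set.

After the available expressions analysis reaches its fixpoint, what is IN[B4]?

Answer: {c*c, f*f}

Trace:
Per-block solution:
  B0: | IN={} | OUT={a+b}
  B1: | IN={a+b} | OUT={b-b, c*c}
  B2: | IN={b-b, c*c} | OUT={b-b, c*c}
  B3: | IN={b-b, c*c} | OUT={c*c, f*f}
  B4: | IN={c*c, f*f} | OUT={a*d, f*f}
  B5: | IN={a*d, f*f} | OUT={a*d}

Merge at B4: IN[B4] = OUT[B3] = {c*c, f*f}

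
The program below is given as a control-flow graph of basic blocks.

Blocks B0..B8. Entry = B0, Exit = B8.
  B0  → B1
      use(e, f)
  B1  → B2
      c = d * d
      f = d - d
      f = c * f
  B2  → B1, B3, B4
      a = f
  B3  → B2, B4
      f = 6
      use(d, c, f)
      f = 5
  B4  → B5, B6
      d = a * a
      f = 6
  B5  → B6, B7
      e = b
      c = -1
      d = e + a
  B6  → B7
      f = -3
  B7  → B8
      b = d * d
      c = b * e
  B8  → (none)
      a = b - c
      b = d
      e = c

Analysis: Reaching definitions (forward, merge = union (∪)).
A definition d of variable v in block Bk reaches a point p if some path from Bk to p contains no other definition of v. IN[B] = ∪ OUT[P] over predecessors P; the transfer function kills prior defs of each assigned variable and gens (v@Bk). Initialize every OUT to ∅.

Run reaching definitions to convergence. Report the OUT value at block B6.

Answer: {a@B2, c@B1, c@B5, d@B4, d@B5, e@B5, f@B6}

Derivation:
Fixpoint table:
  B0:   IN={}   OUT={}
  B1:   IN={a@B2, c@B1, f@B1, f@B3}   OUT={a@B2, c@B1, f@B1}
  B2:   IN={a@B2, c@B1, f@B1, f@B3}   OUT={a@B2, c@B1, f@B1, f@B3}
  B3:   IN={a@B2, c@B1, f@B1, f@B3}   OUT={a@B2, c@B1, f@B3}
  B4:   IN={a@B2, c@B1, f@B1, f@B3}   OUT={a@B2, c@B1, d@B4, f@B4}
  B5:   IN={a@B2, c@B1, d@B4, f@B4}   OUT={a@B2, c@B5, d@B5, e@B5, f@B4}
  B6:   IN={a@B2, c@B1, c@B5, d@B4, d@B5, e@B5, f@B4}   OUT={a@B2, c@B1, c@B5, d@B4, d@B5, e@B5, f@B6}
  B7:   IN={a@B2, c@B1, c@B5, d@B4, d@B5, e@B5, f@B4, f@B6}   OUT={a@B2, b@B7, c@B7, d@B4, d@B5, e@B5, f@B4, f@B6}
  B8:   IN={a@B2, b@B7, c@B7, d@B4, d@B5, e@B5, f@B4, f@B6}   OUT={a@B8, b@B8, c@B7, d@B4, d@B5, e@B8, f@B4, f@B6}

Merge at B6: IN[B6] = OUT[B4] ⊔ OUT[B5] = {a@B2, c@B1, c@B5, d@B4, d@B5, e@B5, f@B4}
Applying B6's transfer function to that IN value gives OUT[B6] (row B6 above).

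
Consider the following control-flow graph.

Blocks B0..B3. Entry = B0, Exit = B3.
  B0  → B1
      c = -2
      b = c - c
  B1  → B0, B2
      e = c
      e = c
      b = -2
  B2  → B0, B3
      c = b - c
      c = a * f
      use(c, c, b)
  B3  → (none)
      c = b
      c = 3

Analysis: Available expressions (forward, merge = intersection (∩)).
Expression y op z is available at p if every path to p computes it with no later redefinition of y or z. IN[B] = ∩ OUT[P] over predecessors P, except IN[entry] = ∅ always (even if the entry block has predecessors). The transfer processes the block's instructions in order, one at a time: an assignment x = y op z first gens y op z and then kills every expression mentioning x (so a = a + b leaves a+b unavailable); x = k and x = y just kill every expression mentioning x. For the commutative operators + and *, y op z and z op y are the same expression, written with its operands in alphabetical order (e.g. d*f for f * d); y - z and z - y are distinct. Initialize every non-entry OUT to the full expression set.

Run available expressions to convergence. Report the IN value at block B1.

Converged values:
  B0: | IN={} | OUT={c-c}
  B1: | IN={c-c} | OUT={c-c}
  B2: | IN={c-c} | OUT={a*f}
  B3: | IN={a*f} | OUT={a*f}

Merge at B1: IN[B1] = OUT[B0] = {c-c}

Answer: {c-c}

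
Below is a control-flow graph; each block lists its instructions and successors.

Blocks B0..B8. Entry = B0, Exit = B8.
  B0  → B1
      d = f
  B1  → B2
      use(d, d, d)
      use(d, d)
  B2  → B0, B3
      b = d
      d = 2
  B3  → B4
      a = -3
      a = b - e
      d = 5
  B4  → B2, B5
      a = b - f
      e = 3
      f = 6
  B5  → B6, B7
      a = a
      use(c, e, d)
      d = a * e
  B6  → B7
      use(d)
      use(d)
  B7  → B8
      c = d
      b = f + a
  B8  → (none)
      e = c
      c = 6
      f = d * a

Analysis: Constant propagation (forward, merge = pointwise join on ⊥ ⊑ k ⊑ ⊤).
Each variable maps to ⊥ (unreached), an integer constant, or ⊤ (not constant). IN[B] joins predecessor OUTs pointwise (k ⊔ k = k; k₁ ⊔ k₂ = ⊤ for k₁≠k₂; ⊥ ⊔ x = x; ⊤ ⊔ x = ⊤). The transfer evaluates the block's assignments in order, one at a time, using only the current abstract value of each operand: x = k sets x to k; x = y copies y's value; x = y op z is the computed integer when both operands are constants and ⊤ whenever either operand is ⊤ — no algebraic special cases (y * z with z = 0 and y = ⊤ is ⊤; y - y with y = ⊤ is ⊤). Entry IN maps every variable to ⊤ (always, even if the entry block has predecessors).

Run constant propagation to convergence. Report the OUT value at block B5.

Answer: {a: ⊤, b: ⊤, c: ⊤, d: ⊤, e: 3, f: 6}

Working:
Converged values:
  B0:  IN=(all ⊤)  OUT=(all ⊤)
  B1:  IN=(all ⊤)  OUT=(all ⊤)
  B2:  IN=(all ⊤)  OUT={d:2; rest ⊤}
  B3:  IN={d:2; rest ⊤}  OUT={d:5; rest ⊤}
  B4:  IN={d:5; rest ⊤}  OUT={d:5, e:3, f:6; rest ⊤}
  B5:  IN={d:5, e:3, f:6; rest ⊤}  OUT={e:3, f:6; rest ⊤}
  B6:  IN={e:3, f:6; rest ⊤}  OUT={e:3, f:6; rest ⊤}
  B7:  IN={e:3, f:6; rest ⊤}  OUT={e:3, f:6; rest ⊤}
  B8:  IN={e:3, f:6; rest ⊤}  OUT={c:6; rest ⊤}

Merge at B5: IN[B5] = OUT[B4] = {a: ⊤, b: ⊤, c: ⊤, d: 5, e: 3, f: 6}
Applying B5's transfer function to that IN value gives OUT[B5] (row B5 above).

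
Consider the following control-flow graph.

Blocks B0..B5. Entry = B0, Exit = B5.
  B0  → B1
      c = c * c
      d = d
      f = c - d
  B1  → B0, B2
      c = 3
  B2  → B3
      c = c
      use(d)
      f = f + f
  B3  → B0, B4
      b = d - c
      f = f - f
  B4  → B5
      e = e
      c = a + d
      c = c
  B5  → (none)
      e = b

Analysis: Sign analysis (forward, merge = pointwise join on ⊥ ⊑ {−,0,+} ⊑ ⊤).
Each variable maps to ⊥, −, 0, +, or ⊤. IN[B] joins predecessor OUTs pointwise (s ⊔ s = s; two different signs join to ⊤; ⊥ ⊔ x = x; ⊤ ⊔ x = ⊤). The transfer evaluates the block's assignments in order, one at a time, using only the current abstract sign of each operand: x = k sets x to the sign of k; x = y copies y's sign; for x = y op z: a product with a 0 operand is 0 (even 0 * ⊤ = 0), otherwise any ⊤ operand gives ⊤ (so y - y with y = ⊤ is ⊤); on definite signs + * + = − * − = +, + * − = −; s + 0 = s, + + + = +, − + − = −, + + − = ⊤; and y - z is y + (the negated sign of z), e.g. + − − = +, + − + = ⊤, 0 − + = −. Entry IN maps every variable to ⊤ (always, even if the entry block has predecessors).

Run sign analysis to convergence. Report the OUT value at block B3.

Answer: {a: ⊤, b: ⊤, c: +, d: ⊤, e: ⊤, f: ⊤}

Trace:
Converged values:
  B0:  IN=(all ⊤)  OUT=(all ⊤)
  B1:  IN=(all ⊤)  OUT={c:+; rest ⊤}
  B2:  IN={c:+; rest ⊤}  OUT={c:+; rest ⊤}
  B3:  IN={c:+; rest ⊤}  OUT={c:+; rest ⊤}
  B4:  IN={c:+; rest ⊤}  OUT=(all ⊤)
  B5:  IN=(all ⊤)  OUT=(all ⊤)

Merge at B3: IN[B3] = OUT[B2] = {a: ⊤, b: ⊤, c: +, d: ⊤, e: ⊤, f: ⊤}
Applying B3's transfer function to that IN value gives OUT[B3] (row B3 above).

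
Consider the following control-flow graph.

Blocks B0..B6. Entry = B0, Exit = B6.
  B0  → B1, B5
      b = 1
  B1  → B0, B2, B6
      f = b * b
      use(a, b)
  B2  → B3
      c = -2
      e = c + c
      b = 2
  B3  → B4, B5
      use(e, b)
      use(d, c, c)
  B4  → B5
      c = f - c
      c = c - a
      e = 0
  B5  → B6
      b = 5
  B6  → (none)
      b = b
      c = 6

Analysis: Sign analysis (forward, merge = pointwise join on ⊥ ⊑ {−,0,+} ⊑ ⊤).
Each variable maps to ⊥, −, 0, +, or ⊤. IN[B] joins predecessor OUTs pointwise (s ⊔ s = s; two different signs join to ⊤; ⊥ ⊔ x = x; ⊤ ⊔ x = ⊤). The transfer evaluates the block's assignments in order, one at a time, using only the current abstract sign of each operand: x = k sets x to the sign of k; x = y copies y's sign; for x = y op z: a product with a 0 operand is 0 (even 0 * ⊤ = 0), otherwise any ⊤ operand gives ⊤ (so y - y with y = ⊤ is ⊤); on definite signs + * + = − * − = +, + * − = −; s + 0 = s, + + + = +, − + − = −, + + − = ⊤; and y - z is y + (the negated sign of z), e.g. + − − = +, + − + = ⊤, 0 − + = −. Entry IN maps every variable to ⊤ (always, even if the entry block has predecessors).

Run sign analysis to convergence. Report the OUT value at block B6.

Fixpoint table:
  B0:  IN=(all ⊤)  OUT={b:+; rest ⊤}
  B1:  IN={b:+; rest ⊤}  OUT={b:+, f:+; rest ⊤}
  B2:  IN={b:+, f:+; rest ⊤}  OUT={b:+, c:-, e:-, f:+; rest ⊤}
  B3:  IN={b:+, c:-, e:-, f:+; rest ⊤}  OUT={b:+, c:-, e:-, f:+; rest ⊤}
  B4:  IN={b:+, c:-, e:-, f:+; rest ⊤}  OUT={b:+, e:0, f:+; rest ⊤}
  B5:  IN={b:+; rest ⊤}  OUT={b:+; rest ⊤}
  B6:  IN={b:+; rest ⊤}  OUT={b:+, c:+; rest ⊤}

Merge at B6: IN[B6] = OUT[B1] ⊔ OUT[B5] = {a: ⊤, b: +, c: ⊤, d: ⊤, e: ⊤, f: ⊤}
Applying B6's transfer function to that IN value gives OUT[B6] (row B6 above).

Answer: {a: ⊤, b: +, c: +, d: ⊤, e: ⊤, f: ⊤}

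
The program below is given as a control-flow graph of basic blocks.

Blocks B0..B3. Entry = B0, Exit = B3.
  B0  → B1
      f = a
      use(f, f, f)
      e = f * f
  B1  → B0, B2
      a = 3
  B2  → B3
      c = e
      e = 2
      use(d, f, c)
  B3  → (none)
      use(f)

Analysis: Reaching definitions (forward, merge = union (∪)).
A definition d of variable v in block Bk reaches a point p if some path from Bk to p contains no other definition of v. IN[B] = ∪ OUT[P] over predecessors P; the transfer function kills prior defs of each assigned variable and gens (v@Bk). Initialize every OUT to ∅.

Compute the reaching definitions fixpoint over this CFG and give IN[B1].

Answer: {a@B1, e@B0, f@B0}

Derivation:
Fixpoint table:
  B0:   IN={a@B1, e@B0, f@B0}   OUT={a@B1, e@B0, f@B0}
  B1:   IN={a@B1, e@B0, f@B0}   OUT={a@B1, e@B0, f@B0}
  B2:   IN={a@B1, e@B0, f@B0}   OUT={a@B1, c@B2, e@B2, f@B0}
  B3:   IN={a@B1, c@B2, e@B2, f@B0}   OUT={a@B1, c@B2, e@B2, f@B0}

Merge at B1: IN[B1] = OUT[B0] = {a@B1, e@B0, f@B0}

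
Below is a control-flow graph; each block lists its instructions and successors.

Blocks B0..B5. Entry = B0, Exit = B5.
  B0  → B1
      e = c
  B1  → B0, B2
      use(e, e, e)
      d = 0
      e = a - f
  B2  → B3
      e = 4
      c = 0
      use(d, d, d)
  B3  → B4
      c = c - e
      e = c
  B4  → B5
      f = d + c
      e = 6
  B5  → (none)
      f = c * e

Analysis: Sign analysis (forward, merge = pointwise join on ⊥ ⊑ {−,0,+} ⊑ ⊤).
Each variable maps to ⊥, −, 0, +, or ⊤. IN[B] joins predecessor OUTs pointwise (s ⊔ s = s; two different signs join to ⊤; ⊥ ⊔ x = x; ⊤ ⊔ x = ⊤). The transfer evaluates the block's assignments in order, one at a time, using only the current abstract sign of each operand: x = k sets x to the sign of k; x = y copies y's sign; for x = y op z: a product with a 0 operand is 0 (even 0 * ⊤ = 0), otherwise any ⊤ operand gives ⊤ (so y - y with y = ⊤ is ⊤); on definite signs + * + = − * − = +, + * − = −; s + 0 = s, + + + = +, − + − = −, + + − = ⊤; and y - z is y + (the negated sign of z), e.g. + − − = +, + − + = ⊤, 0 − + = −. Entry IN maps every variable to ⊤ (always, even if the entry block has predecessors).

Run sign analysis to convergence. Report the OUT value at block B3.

Answer: {a: ⊤, b: ⊤, c: -, d: 0, e: -, f: ⊤}

Working:
Converged values:
  B0:   IN=(all ⊤)   OUT=(all ⊤)
  B1:   IN=(all ⊤)   OUT={d:0; rest ⊤}
  B2:   IN={d:0; rest ⊤}   OUT={c:0, d:0, e:+; rest ⊤}
  B3:   IN={c:0, d:0, e:+; rest ⊤}   OUT={c:-, d:0, e:-; rest ⊤}
  B4:   IN={c:-, d:0, e:-; rest ⊤}   OUT={c:-, d:0, e:+, f:-; rest ⊤}
  B5:   IN={c:-, d:0, e:+, f:-; rest ⊤}   OUT={c:-, d:0, e:+, f:-; rest ⊤}

Merge at B3: IN[B3] = OUT[B2] = {a: ⊤, b: ⊤, c: 0, d: 0, e: +, f: ⊤}
Applying B3's transfer function to that IN value gives OUT[B3] (row B3 above).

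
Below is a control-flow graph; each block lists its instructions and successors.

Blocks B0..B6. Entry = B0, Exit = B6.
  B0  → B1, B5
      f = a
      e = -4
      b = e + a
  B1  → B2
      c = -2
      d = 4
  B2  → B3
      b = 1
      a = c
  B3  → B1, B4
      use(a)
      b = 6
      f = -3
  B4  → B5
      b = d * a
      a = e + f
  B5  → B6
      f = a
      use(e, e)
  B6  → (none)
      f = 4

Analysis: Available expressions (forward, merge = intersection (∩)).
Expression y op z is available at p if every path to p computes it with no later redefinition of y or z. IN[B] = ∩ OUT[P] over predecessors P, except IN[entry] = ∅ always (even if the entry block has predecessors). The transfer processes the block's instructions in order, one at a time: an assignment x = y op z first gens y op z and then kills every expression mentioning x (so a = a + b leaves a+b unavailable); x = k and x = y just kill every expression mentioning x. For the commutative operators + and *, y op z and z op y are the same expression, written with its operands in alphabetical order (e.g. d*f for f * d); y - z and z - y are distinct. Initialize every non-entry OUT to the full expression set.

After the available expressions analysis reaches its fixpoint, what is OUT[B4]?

Fixpoint table:
  B0:  IN={}  OUT={a+e}
  B1:  IN={}  OUT={}
  B2:  IN={}  OUT={}
  B3:  IN={}  OUT={}
  B4:  IN={}  OUT={e+f}
  B5:  IN={}  OUT={}
  B6:  IN={}  OUT={}

Merge at B4: IN[B4] = OUT[B3] = {}
Applying B4's transfer function to that IN value gives OUT[B4] (row B4 above).

Answer: {e+f}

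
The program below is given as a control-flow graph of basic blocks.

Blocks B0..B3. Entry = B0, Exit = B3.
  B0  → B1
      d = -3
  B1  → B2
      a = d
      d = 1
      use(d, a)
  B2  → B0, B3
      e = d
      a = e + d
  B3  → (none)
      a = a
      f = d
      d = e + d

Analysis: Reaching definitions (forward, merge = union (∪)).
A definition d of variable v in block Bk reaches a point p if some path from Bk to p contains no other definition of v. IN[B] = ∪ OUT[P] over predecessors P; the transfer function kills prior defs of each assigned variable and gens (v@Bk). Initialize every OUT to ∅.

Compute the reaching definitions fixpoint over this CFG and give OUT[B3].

Answer: {a@B3, d@B3, e@B2, f@B3}

Trace:
Fixpoint table:
  B0: | IN={a@B2, d@B1, e@B2} | OUT={a@B2, d@B0, e@B2}
  B1: | IN={a@B2, d@B0, e@B2} | OUT={a@B1, d@B1, e@B2}
  B2: | IN={a@B1, d@B1, e@B2} | OUT={a@B2, d@B1, e@B2}
  B3: | IN={a@B2, d@B1, e@B2} | OUT={a@B3, d@B3, e@B2, f@B3}

Merge at B3: IN[B3] = OUT[B2] = {a@B2, d@B1, e@B2}
Applying B3's transfer function to that IN value gives OUT[B3] (row B3 above).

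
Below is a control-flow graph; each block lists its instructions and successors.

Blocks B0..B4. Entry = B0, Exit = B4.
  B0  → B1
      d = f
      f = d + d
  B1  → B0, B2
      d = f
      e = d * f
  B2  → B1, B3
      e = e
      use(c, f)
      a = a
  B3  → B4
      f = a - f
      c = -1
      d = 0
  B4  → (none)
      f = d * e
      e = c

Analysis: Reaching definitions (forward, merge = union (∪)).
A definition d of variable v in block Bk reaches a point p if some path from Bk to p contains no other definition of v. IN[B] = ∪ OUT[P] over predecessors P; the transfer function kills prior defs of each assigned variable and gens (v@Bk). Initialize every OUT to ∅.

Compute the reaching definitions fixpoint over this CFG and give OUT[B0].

Converged values:
  B0:  IN={a@B2, d@B1, e@B1, f@B0}  OUT={a@B2, d@B0, e@B1, f@B0}
  B1:  IN={a@B2, d@B0, d@B1, e@B1, e@B2, f@B0}  OUT={a@B2, d@B1, e@B1, f@B0}
  B2:  IN={a@B2, d@B1, e@B1, f@B0}  OUT={a@B2, d@B1, e@B2, f@B0}
  B3:  IN={a@B2, d@B1, e@B2, f@B0}  OUT={a@B2, c@B3, d@B3, e@B2, f@B3}
  B4:  IN={a@B2, c@B3, d@B3, e@B2, f@B3}  OUT={a@B2, c@B3, d@B3, e@B4, f@B4}

Merge at B0 (entry node, so the boundary value {} is joined with the incoming edge(s)): IN[B0] = {} ⊔ OUT[B1] = {a@B2, d@B1, e@B1, f@B0}
Applying B0's transfer function to that IN value gives OUT[B0] (row B0 above).

Answer: {a@B2, d@B0, e@B1, f@B0}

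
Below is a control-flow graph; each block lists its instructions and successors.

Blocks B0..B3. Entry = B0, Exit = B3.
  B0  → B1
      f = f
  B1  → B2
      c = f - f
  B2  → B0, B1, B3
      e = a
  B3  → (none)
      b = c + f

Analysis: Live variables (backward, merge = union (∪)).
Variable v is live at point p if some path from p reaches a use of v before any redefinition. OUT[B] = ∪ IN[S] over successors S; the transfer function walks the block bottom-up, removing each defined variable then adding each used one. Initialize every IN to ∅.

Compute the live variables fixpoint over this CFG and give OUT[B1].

Answer: {a, c, f}

Working:
Fixpoint table:
  B0:   IN={a, f}   OUT={a, f}
  B1:   IN={a, f}   OUT={a, c, f}
  B2:   IN={a, c, f}   OUT={a, c, f}
  B3:   IN={c, f}   OUT={}

Merge at B1: OUT[B1] = IN[B2] = {a, c, f}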